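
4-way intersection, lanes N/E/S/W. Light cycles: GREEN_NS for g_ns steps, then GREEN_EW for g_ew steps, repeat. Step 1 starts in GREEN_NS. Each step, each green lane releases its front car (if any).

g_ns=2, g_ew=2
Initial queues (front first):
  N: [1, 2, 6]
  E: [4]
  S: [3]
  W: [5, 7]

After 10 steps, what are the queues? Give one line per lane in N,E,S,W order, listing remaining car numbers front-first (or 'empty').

Step 1 [NS]: N:car1-GO,E:wait,S:car3-GO,W:wait | queues: N=2 E=1 S=0 W=2
Step 2 [NS]: N:car2-GO,E:wait,S:empty,W:wait | queues: N=1 E=1 S=0 W=2
Step 3 [EW]: N:wait,E:car4-GO,S:wait,W:car5-GO | queues: N=1 E=0 S=0 W=1
Step 4 [EW]: N:wait,E:empty,S:wait,W:car7-GO | queues: N=1 E=0 S=0 W=0
Step 5 [NS]: N:car6-GO,E:wait,S:empty,W:wait | queues: N=0 E=0 S=0 W=0

N: empty
E: empty
S: empty
W: empty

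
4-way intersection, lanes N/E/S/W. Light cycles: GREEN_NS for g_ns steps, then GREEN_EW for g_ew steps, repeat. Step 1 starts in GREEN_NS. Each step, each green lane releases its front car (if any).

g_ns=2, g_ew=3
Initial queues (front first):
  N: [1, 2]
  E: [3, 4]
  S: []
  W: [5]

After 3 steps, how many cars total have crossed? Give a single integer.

Answer: 4

Derivation:
Step 1 [NS]: N:car1-GO,E:wait,S:empty,W:wait | queues: N=1 E=2 S=0 W=1
Step 2 [NS]: N:car2-GO,E:wait,S:empty,W:wait | queues: N=0 E=2 S=0 W=1
Step 3 [EW]: N:wait,E:car3-GO,S:wait,W:car5-GO | queues: N=0 E=1 S=0 W=0
Cars crossed by step 3: 4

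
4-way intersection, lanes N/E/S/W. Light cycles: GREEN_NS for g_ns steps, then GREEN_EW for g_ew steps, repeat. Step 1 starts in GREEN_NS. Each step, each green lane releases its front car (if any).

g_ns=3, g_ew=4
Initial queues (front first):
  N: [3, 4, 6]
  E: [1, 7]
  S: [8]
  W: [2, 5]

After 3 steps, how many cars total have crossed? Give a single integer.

Answer: 4

Derivation:
Step 1 [NS]: N:car3-GO,E:wait,S:car8-GO,W:wait | queues: N=2 E=2 S=0 W=2
Step 2 [NS]: N:car4-GO,E:wait,S:empty,W:wait | queues: N=1 E=2 S=0 W=2
Step 3 [NS]: N:car6-GO,E:wait,S:empty,W:wait | queues: N=0 E=2 S=0 W=2
Cars crossed by step 3: 4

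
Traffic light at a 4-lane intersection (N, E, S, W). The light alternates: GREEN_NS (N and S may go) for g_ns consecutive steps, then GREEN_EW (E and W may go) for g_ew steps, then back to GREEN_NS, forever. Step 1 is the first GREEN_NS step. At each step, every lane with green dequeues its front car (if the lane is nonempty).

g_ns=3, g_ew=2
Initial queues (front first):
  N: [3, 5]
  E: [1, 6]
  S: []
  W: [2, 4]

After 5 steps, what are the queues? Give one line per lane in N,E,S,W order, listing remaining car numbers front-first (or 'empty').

Step 1 [NS]: N:car3-GO,E:wait,S:empty,W:wait | queues: N=1 E=2 S=0 W=2
Step 2 [NS]: N:car5-GO,E:wait,S:empty,W:wait | queues: N=0 E=2 S=0 W=2
Step 3 [NS]: N:empty,E:wait,S:empty,W:wait | queues: N=0 E=2 S=0 W=2
Step 4 [EW]: N:wait,E:car1-GO,S:wait,W:car2-GO | queues: N=0 E=1 S=0 W=1
Step 5 [EW]: N:wait,E:car6-GO,S:wait,W:car4-GO | queues: N=0 E=0 S=0 W=0

N: empty
E: empty
S: empty
W: empty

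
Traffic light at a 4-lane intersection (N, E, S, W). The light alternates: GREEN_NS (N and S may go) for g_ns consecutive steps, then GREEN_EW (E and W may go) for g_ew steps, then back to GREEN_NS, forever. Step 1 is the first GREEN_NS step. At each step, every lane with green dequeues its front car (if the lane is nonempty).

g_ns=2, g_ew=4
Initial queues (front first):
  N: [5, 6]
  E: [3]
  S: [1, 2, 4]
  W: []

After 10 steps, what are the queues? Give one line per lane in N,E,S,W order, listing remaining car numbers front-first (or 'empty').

Step 1 [NS]: N:car5-GO,E:wait,S:car1-GO,W:wait | queues: N=1 E=1 S=2 W=0
Step 2 [NS]: N:car6-GO,E:wait,S:car2-GO,W:wait | queues: N=0 E=1 S=1 W=0
Step 3 [EW]: N:wait,E:car3-GO,S:wait,W:empty | queues: N=0 E=0 S=1 W=0
Step 4 [EW]: N:wait,E:empty,S:wait,W:empty | queues: N=0 E=0 S=1 W=0
Step 5 [EW]: N:wait,E:empty,S:wait,W:empty | queues: N=0 E=0 S=1 W=0
Step 6 [EW]: N:wait,E:empty,S:wait,W:empty | queues: N=0 E=0 S=1 W=0
Step 7 [NS]: N:empty,E:wait,S:car4-GO,W:wait | queues: N=0 E=0 S=0 W=0

N: empty
E: empty
S: empty
W: empty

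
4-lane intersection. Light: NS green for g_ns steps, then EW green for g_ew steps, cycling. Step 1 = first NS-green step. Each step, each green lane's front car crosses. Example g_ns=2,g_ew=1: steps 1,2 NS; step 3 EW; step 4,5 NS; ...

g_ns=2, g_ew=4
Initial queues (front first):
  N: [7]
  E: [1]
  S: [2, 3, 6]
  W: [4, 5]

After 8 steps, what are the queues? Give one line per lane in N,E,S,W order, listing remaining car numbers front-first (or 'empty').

Step 1 [NS]: N:car7-GO,E:wait,S:car2-GO,W:wait | queues: N=0 E=1 S=2 W=2
Step 2 [NS]: N:empty,E:wait,S:car3-GO,W:wait | queues: N=0 E=1 S=1 W=2
Step 3 [EW]: N:wait,E:car1-GO,S:wait,W:car4-GO | queues: N=0 E=0 S=1 W=1
Step 4 [EW]: N:wait,E:empty,S:wait,W:car5-GO | queues: N=0 E=0 S=1 W=0
Step 5 [EW]: N:wait,E:empty,S:wait,W:empty | queues: N=0 E=0 S=1 W=0
Step 6 [EW]: N:wait,E:empty,S:wait,W:empty | queues: N=0 E=0 S=1 W=0
Step 7 [NS]: N:empty,E:wait,S:car6-GO,W:wait | queues: N=0 E=0 S=0 W=0

N: empty
E: empty
S: empty
W: empty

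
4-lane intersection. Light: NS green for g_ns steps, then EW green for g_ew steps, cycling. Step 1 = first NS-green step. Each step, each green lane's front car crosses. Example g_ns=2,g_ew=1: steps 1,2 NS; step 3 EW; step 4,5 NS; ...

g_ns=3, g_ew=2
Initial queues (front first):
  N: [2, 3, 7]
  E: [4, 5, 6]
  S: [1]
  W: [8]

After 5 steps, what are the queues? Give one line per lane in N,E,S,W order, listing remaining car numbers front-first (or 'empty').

Step 1 [NS]: N:car2-GO,E:wait,S:car1-GO,W:wait | queues: N=2 E=3 S=0 W=1
Step 2 [NS]: N:car3-GO,E:wait,S:empty,W:wait | queues: N=1 E=3 S=0 W=1
Step 3 [NS]: N:car7-GO,E:wait,S:empty,W:wait | queues: N=0 E=3 S=0 W=1
Step 4 [EW]: N:wait,E:car4-GO,S:wait,W:car8-GO | queues: N=0 E=2 S=0 W=0
Step 5 [EW]: N:wait,E:car5-GO,S:wait,W:empty | queues: N=0 E=1 S=0 W=0

N: empty
E: 6
S: empty
W: empty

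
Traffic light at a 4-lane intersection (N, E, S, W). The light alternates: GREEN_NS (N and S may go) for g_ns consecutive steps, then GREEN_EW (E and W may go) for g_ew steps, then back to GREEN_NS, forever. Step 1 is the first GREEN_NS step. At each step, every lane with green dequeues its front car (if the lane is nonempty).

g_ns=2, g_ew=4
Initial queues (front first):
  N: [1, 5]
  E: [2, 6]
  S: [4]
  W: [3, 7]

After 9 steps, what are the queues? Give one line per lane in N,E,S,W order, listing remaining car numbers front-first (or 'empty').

Step 1 [NS]: N:car1-GO,E:wait,S:car4-GO,W:wait | queues: N=1 E=2 S=0 W=2
Step 2 [NS]: N:car5-GO,E:wait,S:empty,W:wait | queues: N=0 E=2 S=0 W=2
Step 3 [EW]: N:wait,E:car2-GO,S:wait,W:car3-GO | queues: N=0 E=1 S=0 W=1
Step 4 [EW]: N:wait,E:car6-GO,S:wait,W:car7-GO | queues: N=0 E=0 S=0 W=0

N: empty
E: empty
S: empty
W: empty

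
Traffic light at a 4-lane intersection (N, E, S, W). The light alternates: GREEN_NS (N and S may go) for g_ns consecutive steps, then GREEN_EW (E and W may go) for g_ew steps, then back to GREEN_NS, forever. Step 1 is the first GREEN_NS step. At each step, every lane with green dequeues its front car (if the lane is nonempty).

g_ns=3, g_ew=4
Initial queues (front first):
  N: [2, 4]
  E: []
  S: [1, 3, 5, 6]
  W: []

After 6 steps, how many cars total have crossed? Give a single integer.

Step 1 [NS]: N:car2-GO,E:wait,S:car1-GO,W:wait | queues: N=1 E=0 S=3 W=0
Step 2 [NS]: N:car4-GO,E:wait,S:car3-GO,W:wait | queues: N=0 E=0 S=2 W=0
Step 3 [NS]: N:empty,E:wait,S:car5-GO,W:wait | queues: N=0 E=0 S=1 W=0
Step 4 [EW]: N:wait,E:empty,S:wait,W:empty | queues: N=0 E=0 S=1 W=0
Step 5 [EW]: N:wait,E:empty,S:wait,W:empty | queues: N=0 E=0 S=1 W=0
Step 6 [EW]: N:wait,E:empty,S:wait,W:empty | queues: N=0 E=0 S=1 W=0
Cars crossed by step 6: 5

Answer: 5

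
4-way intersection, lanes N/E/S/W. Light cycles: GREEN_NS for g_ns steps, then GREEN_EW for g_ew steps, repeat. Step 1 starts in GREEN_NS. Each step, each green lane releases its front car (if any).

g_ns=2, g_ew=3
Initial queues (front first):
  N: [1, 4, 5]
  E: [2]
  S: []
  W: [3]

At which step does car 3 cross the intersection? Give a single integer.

Step 1 [NS]: N:car1-GO,E:wait,S:empty,W:wait | queues: N=2 E=1 S=0 W=1
Step 2 [NS]: N:car4-GO,E:wait,S:empty,W:wait | queues: N=1 E=1 S=0 W=1
Step 3 [EW]: N:wait,E:car2-GO,S:wait,W:car3-GO | queues: N=1 E=0 S=0 W=0
Step 4 [EW]: N:wait,E:empty,S:wait,W:empty | queues: N=1 E=0 S=0 W=0
Step 5 [EW]: N:wait,E:empty,S:wait,W:empty | queues: N=1 E=0 S=0 W=0
Step 6 [NS]: N:car5-GO,E:wait,S:empty,W:wait | queues: N=0 E=0 S=0 W=0
Car 3 crosses at step 3

3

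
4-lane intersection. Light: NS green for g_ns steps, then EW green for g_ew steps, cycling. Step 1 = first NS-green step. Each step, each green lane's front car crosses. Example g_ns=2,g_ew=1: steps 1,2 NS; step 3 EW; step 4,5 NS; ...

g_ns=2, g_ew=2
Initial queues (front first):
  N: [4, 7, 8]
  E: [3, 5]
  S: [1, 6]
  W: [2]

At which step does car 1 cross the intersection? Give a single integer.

Step 1 [NS]: N:car4-GO,E:wait,S:car1-GO,W:wait | queues: N=2 E=2 S=1 W=1
Step 2 [NS]: N:car7-GO,E:wait,S:car6-GO,W:wait | queues: N=1 E=2 S=0 W=1
Step 3 [EW]: N:wait,E:car3-GO,S:wait,W:car2-GO | queues: N=1 E=1 S=0 W=0
Step 4 [EW]: N:wait,E:car5-GO,S:wait,W:empty | queues: N=1 E=0 S=0 W=0
Step 5 [NS]: N:car8-GO,E:wait,S:empty,W:wait | queues: N=0 E=0 S=0 W=0
Car 1 crosses at step 1

1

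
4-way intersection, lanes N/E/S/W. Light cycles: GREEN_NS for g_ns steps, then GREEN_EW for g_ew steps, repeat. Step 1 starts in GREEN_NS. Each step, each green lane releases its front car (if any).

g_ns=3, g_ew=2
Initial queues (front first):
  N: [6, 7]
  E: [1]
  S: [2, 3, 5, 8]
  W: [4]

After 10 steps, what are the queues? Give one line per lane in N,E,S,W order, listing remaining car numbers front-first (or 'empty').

Step 1 [NS]: N:car6-GO,E:wait,S:car2-GO,W:wait | queues: N=1 E=1 S=3 W=1
Step 2 [NS]: N:car7-GO,E:wait,S:car3-GO,W:wait | queues: N=0 E=1 S=2 W=1
Step 3 [NS]: N:empty,E:wait,S:car5-GO,W:wait | queues: N=0 E=1 S=1 W=1
Step 4 [EW]: N:wait,E:car1-GO,S:wait,W:car4-GO | queues: N=0 E=0 S=1 W=0
Step 5 [EW]: N:wait,E:empty,S:wait,W:empty | queues: N=0 E=0 S=1 W=0
Step 6 [NS]: N:empty,E:wait,S:car8-GO,W:wait | queues: N=0 E=0 S=0 W=0

N: empty
E: empty
S: empty
W: empty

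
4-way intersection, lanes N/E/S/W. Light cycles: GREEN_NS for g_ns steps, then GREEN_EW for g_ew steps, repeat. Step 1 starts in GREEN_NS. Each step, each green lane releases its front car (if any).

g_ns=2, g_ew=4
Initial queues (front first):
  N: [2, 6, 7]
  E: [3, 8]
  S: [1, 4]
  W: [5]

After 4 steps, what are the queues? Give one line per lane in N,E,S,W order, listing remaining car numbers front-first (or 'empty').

Step 1 [NS]: N:car2-GO,E:wait,S:car1-GO,W:wait | queues: N=2 E=2 S=1 W=1
Step 2 [NS]: N:car6-GO,E:wait,S:car4-GO,W:wait | queues: N=1 E=2 S=0 W=1
Step 3 [EW]: N:wait,E:car3-GO,S:wait,W:car5-GO | queues: N=1 E=1 S=0 W=0
Step 4 [EW]: N:wait,E:car8-GO,S:wait,W:empty | queues: N=1 E=0 S=0 W=0

N: 7
E: empty
S: empty
W: empty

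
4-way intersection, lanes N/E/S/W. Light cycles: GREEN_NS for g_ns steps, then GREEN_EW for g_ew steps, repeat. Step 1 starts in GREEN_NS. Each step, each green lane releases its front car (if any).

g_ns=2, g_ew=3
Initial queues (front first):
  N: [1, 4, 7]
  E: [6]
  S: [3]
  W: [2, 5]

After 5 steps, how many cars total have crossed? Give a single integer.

Step 1 [NS]: N:car1-GO,E:wait,S:car3-GO,W:wait | queues: N=2 E=1 S=0 W=2
Step 2 [NS]: N:car4-GO,E:wait,S:empty,W:wait | queues: N=1 E=1 S=0 W=2
Step 3 [EW]: N:wait,E:car6-GO,S:wait,W:car2-GO | queues: N=1 E=0 S=0 W=1
Step 4 [EW]: N:wait,E:empty,S:wait,W:car5-GO | queues: N=1 E=0 S=0 W=0
Step 5 [EW]: N:wait,E:empty,S:wait,W:empty | queues: N=1 E=0 S=0 W=0
Cars crossed by step 5: 6

Answer: 6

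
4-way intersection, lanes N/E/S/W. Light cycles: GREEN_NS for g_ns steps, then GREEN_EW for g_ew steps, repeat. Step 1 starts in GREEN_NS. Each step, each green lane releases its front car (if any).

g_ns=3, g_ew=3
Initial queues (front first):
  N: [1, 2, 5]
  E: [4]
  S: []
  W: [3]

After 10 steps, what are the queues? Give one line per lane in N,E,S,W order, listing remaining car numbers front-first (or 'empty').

Step 1 [NS]: N:car1-GO,E:wait,S:empty,W:wait | queues: N=2 E=1 S=0 W=1
Step 2 [NS]: N:car2-GO,E:wait,S:empty,W:wait | queues: N=1 E=1 S=0 W=1
Step 3 [NS]: N:car5-GO,E:wait,S:empty,W:wait | queues: N=0 E=1 S=0 W=1
Step 4 [EW]: N:wait,E:car4-GO,S:wait,W:car3-GO | queues: N=0 E=0 S=0 W=0

N: empty
E: empty
S: empty
W: empty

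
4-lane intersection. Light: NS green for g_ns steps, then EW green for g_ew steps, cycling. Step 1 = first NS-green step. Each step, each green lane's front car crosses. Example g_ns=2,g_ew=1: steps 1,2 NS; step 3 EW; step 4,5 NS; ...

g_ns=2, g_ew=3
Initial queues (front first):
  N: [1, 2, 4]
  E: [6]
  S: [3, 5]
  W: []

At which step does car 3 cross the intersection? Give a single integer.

Step 1 [NS]: N:car1-GO,E:wait,S:car3-GO,W:wait | queues: N=2 E=1 S=1 W=0
Step 2 [NS]: N:car2-GO,E:wait,S:car5-GO,W:wait | queues: N=1 E=1 S=0 W=0
Step 3 [EW]: N:wait,E:car6-GO,S:wait,W:empty | queues: N=1 E=0 S=0 W=0
Step 4 [EW]: N:wait,E:empty,S:wait,W:empty | queues: N=1 E=0 S=0 W=0
Step 5 [EW]: N:wait,E:empty,S:wait,W:empty | queues: N=1 E=0 S=0 W=0
Step 6 [NS]: N:car4-GO,E:wait,S:empty,W:wait | queues: N=0 E=0 S=0 W=0
Car 3 crosses at step 1

1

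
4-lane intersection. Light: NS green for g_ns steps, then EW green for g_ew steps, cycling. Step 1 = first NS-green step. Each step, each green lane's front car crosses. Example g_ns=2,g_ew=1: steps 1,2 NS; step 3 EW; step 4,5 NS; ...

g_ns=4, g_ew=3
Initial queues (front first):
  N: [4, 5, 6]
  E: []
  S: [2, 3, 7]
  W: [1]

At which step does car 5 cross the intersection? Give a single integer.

Step 1 [NS]: N:car4-GO,E:wait,S:car2-GO,W:wait | queues: N=2 E=0 S=2 W=1
Step 2 [NS]: N:car5-GO,E:wait,S:car3-GO,W:wait | queues: N=1 E=0 S=1 W=1
Step 3 [NS]: N:car6-GO,E:wait,S:car7-GO,W:wait | queues: N=0 E=0 S=0 W=1
Step 4 [NS]: N:empty,E:wait,S:empty,W:wait | queues: N=0 E=0 S=0 W=1
Step 5 [EW]: N:wait,E:empty,S:wait,W:car1-GO | queues: N=0 E=0 S=0 W=0
Car 5 crosses at step 2

2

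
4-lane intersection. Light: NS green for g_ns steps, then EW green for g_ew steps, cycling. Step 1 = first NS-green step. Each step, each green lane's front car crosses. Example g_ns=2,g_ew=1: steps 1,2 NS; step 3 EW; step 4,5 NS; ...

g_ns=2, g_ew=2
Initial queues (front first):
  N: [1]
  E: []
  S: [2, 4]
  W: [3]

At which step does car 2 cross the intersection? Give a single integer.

Step 1 [NS]: N:car1-GO,E:wait,S:car2-GO,W:wait | queues: N=0 E=0 S=1 W=1
Step 2 [NS]: N:empty,E:wait,S:car4-GO,W:wait | queues: N=0 E=0 S=0 W=1
Step 3 [EW]: N:wait,E:empty,S:wait,W:car3-GO | queues: N=0 E=0 S=0 W=0
Car 2 crosses at step 1

1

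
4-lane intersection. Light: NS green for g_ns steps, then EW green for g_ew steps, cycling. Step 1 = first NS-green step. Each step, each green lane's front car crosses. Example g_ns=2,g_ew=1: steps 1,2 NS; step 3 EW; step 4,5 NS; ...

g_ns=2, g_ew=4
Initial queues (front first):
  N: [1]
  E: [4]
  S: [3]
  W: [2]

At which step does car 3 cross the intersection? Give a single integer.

Step 1 [NS]: N:car1-GO,E:wait,S:car3-GO,W:wait | queues: N=0 E=1 S=0 W=1
Step 2 [NS]: N:empty,E:wait,S:empty,W:wait | queues: N=0 E=1 S=0 W=1
Step 3 [EW]: N:wait,E:car4-GO,S:wait,W:car2-GO | queues: N=0 E=0 S=0 W=0
Car 3 crosses at step 1

1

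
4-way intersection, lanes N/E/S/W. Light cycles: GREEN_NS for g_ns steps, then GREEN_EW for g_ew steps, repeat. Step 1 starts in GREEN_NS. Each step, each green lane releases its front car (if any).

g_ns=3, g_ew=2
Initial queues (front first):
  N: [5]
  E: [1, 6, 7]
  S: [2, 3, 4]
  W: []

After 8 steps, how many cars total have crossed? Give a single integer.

Answer: 6

Derivation:
Step 1 [NS]: N:car5-GO,E:wait,S:car2-GO,W:wait | queues: N=0 E=3 S=2 W=0
Step 2 [NS]: N:empty,E:wait,S:car3-GO,W:wait | queues: N=0 E=3 S=1 W=0
Step 3 [NS]: N:empty,E:wait,S:car4-GO,W:wait | queues: N=0 E=3 S=0 W=0
Step 4 [EW]: N:wait,E:car1-GO,S:wait,W:empty | queues: N=0 E=2 S=0 W=0
Step 5 [EW]: N:wait,E:car6-GO,S:wait,W:empty | queues: N=0 E=1 S=0 W=0
Step 6 [NS]: N:empty,E:wait,S:empty,W:wait | queues: N=0 E=1 S=0 W=0
Step 7 [NS]: N:empty,E:wait,S:empty,W:wait | queues: N=0 E=1 S=0 W=0
Step 8 [NS]: N:empty,E:wait,S:empty,W:wait | queues: N=0 E=1 S=0 W=0
Cars crossed by step 8: 6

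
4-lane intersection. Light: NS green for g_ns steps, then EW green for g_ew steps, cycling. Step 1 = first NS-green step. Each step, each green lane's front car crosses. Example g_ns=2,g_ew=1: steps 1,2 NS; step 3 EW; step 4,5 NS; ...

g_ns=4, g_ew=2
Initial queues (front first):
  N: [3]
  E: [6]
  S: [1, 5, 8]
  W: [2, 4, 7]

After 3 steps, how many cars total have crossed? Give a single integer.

Answer: 4

Derivation:
Step 1 [NS]: N:car3-GO,E:wait,S:car1-GO,W:wait | queues: N=0 E=1 S=2 W=3
Step 2 [NS]: N:empty,E:wait,S:car5-GO,W:wait | queues: N=0 E=1 S=1 W=3
Step 3 [NS]: N:empty,E:wait,S:car8-GO,W:wait | queues: N=0 E=1 S=0 W=3
Cars crossed by step 3: 4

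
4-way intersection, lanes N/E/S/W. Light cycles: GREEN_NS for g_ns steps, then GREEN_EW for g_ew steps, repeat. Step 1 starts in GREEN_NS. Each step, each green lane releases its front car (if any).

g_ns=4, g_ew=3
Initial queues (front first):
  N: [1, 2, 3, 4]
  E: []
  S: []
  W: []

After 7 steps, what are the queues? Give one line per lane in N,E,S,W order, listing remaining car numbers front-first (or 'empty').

Step 1 [NS]: N:car1-GO,E:wait,S:empty,W:wait | queues: N=3 E=0 S=0 W=0
Step 2 [NS]: N:car2-GO,E:wait,S:empty,W:wait | queues: N=2 E=0 S=0 W=0
Step 3 [NS]: N:car3-GO,E:wait,S:empty,W:wait | queues: N=1 E=0 S=0 W=0
Step 4 [NS]: N:car4-GO,E:wait,S:empty,W:wait | queues: N=0 E=0 S=0 W=0

N: empty
E: empty
S: empty
W: empty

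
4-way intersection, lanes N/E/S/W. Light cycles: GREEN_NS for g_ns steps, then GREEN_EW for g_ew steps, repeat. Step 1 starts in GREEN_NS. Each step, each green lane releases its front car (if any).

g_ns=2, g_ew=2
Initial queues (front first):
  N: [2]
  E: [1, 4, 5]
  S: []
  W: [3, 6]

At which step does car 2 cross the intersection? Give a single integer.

Step 1 [NS]: N:car2-GO,E:wait,S:empty,W:wait | queues: N=0 E=3 S=0 W=2
Step 2 [NS]: N:empty,E:wait,S:empty,W:wait | queues: N=0 E=3 S=0 W=2
Step 3 [EW]: N:wait,E:car1-GO,S:wait,W:car3-GO | queues: N=0 E=2 S=0 W=1
Step 4 [EW]: N:wait,E:car4-GO,S:wait,W:car6-GO | queues: N=0 E=1 S=0 W=0
Step 5 [NS]: N:empty,E:wait,S:empty,W:wait | queues: N=0 E=1 S=0 W=0
Step 6 [NS]: N:empty,E:wait,S:empty,W:wait | queues: N=0 E=1 S=0 W=0
Step 7 [EW]: N:wait,E:car5-GO,S:wait,W:empty | queues: N=0 E=0 S=0 W=0
Car 2 crosses at step 1

1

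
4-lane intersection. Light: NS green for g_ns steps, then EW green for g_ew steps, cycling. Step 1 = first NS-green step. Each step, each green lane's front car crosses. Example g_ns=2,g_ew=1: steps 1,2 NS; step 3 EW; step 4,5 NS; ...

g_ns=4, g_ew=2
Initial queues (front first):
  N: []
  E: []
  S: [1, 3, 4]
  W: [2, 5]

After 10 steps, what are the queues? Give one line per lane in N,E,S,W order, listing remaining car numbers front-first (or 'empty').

Step 1 [NS]: N:empty,E:wait,S:car1-GO,W:wait | queues: N=0 E=0 S=2 W=2
Step 2 [NS]: N:empty,E:wait,S:car3-GO,W:wait | queues: N=0 E=0 S=1 W=2
Step 3 [NS]: N:empty,E:wait,S:car4-GO,W:wait | queues: N=0 E=0 S=0 W=2
Step 4 [NS]: N:empty,E:wait,S:empty,W:wait | queues: N=0 E=0 S=0 W=2
Step 5 [EW]: N:wait,E:empty,S:wait,W:car2-GO | queues: N=0 E=0 S=0 W=1
Step 6 [EW]: N:wait,E:empty,S:wait,W:car5-GO | queues: N=0 E=0 S=0 W=0

N: empty
E: empty
S: empty
W: empty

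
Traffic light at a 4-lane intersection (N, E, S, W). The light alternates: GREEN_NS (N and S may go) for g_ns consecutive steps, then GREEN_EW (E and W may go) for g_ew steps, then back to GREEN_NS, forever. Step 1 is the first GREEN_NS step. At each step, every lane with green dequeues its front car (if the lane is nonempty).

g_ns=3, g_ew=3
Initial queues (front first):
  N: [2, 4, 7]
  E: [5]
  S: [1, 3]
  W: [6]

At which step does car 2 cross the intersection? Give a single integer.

Step 1 [NS]: N:car2-GO,E:wait,S:car1-GO,W:wait | queues: N=2 E=1 S=1 W=1
Step 2 [NS]: N:car4-GO,E:wait,S:car3-GO,W:wait | queues: N=1 E=1 S=0 W=1
Step 3 [NS]: N:car7-GO,E:wait,S:empty,W:wait | queues: N=0 E=1 S=0 W=1
Step 4 [EW]: N:wait,E:car5-GO,S:wait,W:car6-GO | queues: N=0 E=0 S=0 W=0
Car 2 crosses at step 1

1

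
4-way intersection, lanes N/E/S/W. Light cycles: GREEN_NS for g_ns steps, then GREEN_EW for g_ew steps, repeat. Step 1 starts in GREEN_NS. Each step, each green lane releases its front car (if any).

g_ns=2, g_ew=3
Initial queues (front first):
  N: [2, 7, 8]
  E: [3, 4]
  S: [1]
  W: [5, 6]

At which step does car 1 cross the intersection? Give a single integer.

Step 1 [NS]: N:car2-GO,E:wait,S:car1-GO,W:wait | queues: N=2 E=2 S=0 W=2
Step 2 [NS]: N:car7-GO,E:wait,S:empty,W:wait | queues: N=1 E=2 S=0 W=2
Step 3 [EW]: N:wait,E:car3-GO,S:wait,W:car5-GO | queues: N=1 E=1 S=0 W=1
Step 4 [EW]: N:wait,E:car4-GO,S:wait,W:car6-GO | queues: N=1 E=0 S=0 W=0
Step 5 [EW]: N:wait,E:empty,S:wait,W:empty | queues: N=1 E=0 S=0 W=0
Step 6 [NS]: N:car8-GO,E:wait,S:empty,W:wait | queues: N=0 E=0 S=0 W=0
Car 1 crosses at step 1

1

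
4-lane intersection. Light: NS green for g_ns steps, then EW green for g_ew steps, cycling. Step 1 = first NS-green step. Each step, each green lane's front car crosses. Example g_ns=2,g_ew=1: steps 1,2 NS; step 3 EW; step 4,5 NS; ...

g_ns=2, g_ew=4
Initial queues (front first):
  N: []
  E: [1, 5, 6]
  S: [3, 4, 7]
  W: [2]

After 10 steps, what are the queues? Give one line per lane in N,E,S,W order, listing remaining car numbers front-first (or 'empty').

Step 1 [NS]: N:empty,E:wait,S:car3-GO,W:wait | queues: N=0 E=3 S=2 W=1
Step 2 [NS]: N:empty,E:wait,S:car4-GO,W:wait | queues: N=0 E=3 S=1 W=1
Step 3 [EW]: N:wait,E:car1-GO,S:wait,W:car2-GO | queues: N=0 E=2 S=1 W=0
Step 4 [EW]: N:wait,E:car5-GO,S:wait,W:empty | queues: N=0 E=1 S=1 W=0
Step 5 [EW]: N:wait,E:car6-GO,S:wait,W:empty | queues: N=0 E=0 S=1 W=0
Step 6 [EW]: N:wait,E:empty,S:wait,W:empty | queues: N=0 E=0 S=1 W=0
Step 7 [NS]: N:empty,E:wait,S:car7-GO,W:wait | queues: N=0 E=0 S=0 W=0

N: empty
E: empty
S: empty
W: empty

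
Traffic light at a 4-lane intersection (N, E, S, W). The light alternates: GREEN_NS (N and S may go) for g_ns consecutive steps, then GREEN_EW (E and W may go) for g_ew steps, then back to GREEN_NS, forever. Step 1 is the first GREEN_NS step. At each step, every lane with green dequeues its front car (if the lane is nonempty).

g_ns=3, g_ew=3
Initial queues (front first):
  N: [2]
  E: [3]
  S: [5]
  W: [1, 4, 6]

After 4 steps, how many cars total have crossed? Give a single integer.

Step 1 [NS]: N:car2-GO,E:wait,S:car5-GO,W:wait | queues: N=0 E=1 S=0 W=3
Step 2 [NS]: N:empty,E:wait,S:empty,W:wait | queues: N=0 E=1 S=0 W=3
Step 3 [NS]: N:empty,E:wait,S:empty,W:wait | queues: N=0 E=1 S=0 W=3
Step 4 [EW]: N:wait,E:car3-GO,S:wait,W:car1-GO | queues: N=0 E=0 S=0 W=2
Cars crossed by step 4: 4

Answer: 4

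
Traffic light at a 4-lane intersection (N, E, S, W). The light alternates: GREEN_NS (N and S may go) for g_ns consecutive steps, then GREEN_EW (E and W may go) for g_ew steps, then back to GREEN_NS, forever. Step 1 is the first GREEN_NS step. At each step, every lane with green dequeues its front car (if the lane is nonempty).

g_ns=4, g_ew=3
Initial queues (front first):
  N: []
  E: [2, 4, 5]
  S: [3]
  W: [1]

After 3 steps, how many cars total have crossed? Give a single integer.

Step 1 [NS]: N:empty,E:wait,S:car3-GO,W:wait | queues: N=0 E=3 S=0 W=1
Step 2 [NS]: N:empty,E:wait,S:empty,W:wait | queues: N=0 E=3 S=0 W=1
Step 3 [NS]: N:empty,E:wait,S:empty,W:wait | queues: N=0 E=3 S=0 W=1
Cars crossed by step 3: 1

Answer: 1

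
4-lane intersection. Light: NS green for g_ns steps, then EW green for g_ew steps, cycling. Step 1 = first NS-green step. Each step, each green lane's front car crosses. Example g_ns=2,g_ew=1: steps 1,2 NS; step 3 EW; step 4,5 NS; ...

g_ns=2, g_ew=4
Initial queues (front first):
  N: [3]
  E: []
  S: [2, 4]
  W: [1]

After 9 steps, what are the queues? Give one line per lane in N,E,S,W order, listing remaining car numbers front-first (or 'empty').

Step 1 [NS]: N:car3-GO,E:wait,S:car2-GO,W:wait | queues: N=0 E=0 S=1 W=1
Step 2 [NS]: N:empty,E:wait,S:car4-GO,W:wait | queues: N=0 E=0 S=0 W=1
Step 3 [EW]: N:wait,E:empty,S:wait,W:car1-GO | queues: N=0 E=0 S=0 W=0

N: empty
E: empty
S: empty
W: empty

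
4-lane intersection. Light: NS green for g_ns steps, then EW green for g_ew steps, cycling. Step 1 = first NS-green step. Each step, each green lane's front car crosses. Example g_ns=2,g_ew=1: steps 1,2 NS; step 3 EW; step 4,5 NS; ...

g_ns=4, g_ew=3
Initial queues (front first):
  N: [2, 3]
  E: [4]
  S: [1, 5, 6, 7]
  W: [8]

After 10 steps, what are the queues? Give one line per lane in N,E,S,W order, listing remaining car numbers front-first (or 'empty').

Step 1 [NS]: N:car2-GO,E:wait,S:car1-GO,W:wait | queues: N=1 E=1 S=3 W=1
Step 2 [NS]: N:car3-GO,E:wait,S:car5-GO,W:wait | queues: N=0 E=1 S=2 W=1
Step 3 [NS]: N:empty,E:wait,S:car6-GO,W:wait | queues: N=0 E=1 S=1 W=1
Step 4 [NS]: N:empty,E:wait,S:car7-GO,W:wait | queues: N=0 E=1 S=0 W=1
Step 5 [EW]: N:wait,E:car4-GO,S:wait,W:car8-GO | queues: N=0 E=0 S=0 W=0

N: empty
E: empty
S: empty
W: empty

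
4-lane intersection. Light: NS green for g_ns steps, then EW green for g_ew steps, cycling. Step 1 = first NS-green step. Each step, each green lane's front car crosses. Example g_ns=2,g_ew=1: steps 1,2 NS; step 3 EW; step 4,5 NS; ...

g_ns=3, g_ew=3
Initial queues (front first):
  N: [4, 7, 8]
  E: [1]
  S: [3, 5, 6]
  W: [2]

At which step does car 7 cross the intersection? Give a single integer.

Step 1 [NS]: N:car4-GO,E:wait,S:car3-GO,W:wait | queues: N=2 E=1 S=2 W=1
Step 2 [NS]: N:car7-GO,E:wait,S:car5-GO,W:wait | queues: N=1 E=1 S=1 W=1
Step 3 [NS]: N:car8-GO,E:wait,S:car6-GO,W:wait | queues: N=0 E=1 S=0 W=1
Step 4 [EW]: N:wait,E:car1-GO,S:wait,W:car2-GO | queues: N=0 E=0 S=0 W=0
Car 7 crosses at step 2

2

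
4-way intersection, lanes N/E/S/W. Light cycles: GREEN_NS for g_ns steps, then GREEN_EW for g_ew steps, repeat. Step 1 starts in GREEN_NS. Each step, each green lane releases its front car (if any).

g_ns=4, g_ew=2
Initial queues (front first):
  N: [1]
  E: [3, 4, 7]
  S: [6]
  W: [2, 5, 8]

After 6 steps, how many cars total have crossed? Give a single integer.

Step 1 [NS]: N:car1-GO,E:wait,S:car6-GO,W:wait | queues: N=0 E=3 S=0 W=3
Step 2 [NS]: N:empty,E:wait,S:empty,W:wait | queues: N=0 E=3 S=0 W=3
Step 3 [NS]: N:empty,E:wait,S:empty,W:wait | queues: N=0 E=3 S=0 W=3
Step 4 [NS]: N:empty,E:wait,S:empty,W:wait | queues: N=0 E=3 S=0 W=3
Step 5 [EW]: N:wait,E:car3-GO,S:wait,W:car2-GO | queues: N=0 E=2 S=0 W=2
Step 6 [EW]: N:wait,E:car4-GO,S:wait,W:car5-GO | queues: N=0 E=1 S=0 W=1
Cars crossed by step 6: 6

Answer: 6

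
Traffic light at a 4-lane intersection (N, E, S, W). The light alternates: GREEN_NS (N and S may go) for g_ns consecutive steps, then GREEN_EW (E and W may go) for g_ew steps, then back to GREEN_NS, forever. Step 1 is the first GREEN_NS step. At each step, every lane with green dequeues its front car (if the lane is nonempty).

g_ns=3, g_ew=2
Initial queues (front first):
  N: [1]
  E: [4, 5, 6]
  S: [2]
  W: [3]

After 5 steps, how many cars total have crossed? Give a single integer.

Answer: 5

Derivation:
Step 1 [NS]: N:car1-GO,E:wait,S:car2-GO,W:wait | queues: N=0 E=3 S=0 W=1
Step 2 [NS]: N:empty,E:wait,S:empty,W:wait | queues: N=0 E=3 S=0 W=1
Step 3 [NS]: N:empty,E:wait,S:empty,W:wait | queues: N=0 E=3 S=0 W=1
Step 4 [EW]: N:wait,E:car4-GO,S:wait,W:car3-GO | queues: N=0 E=2 S=0 W=0
Step 5 [EW]: N:wait,E:car5-GO,S:wait,W:empty | queues: N=0 E=1 S=0 W=0
Cars crossed by step 5: 5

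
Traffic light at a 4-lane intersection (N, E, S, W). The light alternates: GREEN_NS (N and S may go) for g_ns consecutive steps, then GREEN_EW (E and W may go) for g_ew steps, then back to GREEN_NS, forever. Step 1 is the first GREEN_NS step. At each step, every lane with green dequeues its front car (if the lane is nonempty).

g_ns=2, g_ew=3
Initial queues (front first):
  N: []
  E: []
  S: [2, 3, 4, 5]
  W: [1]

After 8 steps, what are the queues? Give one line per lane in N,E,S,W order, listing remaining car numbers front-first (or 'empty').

Step 1 [NS]: N:empty,E:wait,S:car2-GO,W:wait | queues: N=0 E=0 S=3 W=1
Step 2 [NS]: N:empty,E:wait,S:car3-GO,W:wait | queues: N=0 E=0 S=2 W=1
Step 3 [EW]: N:wait,E:empty,S:wait,W:car1-GO | queues: N=0 E=0 S=2 W=0
Step 4 [EW]: N:wait,E:empty,S:wait,W:empty | queues: N=0 E=0 S=2 W=0
Step 5 [EW]: N:wait,E:empty,S:wait,W:empty | queues: N=0 E=0 S=2 W=0
Step 6 [NS]: N:empty,E:wait,S:car4-GO,W:wait | queues: N=0 E=0 S=1 W=0
Step 7 [NS]: N:empty,E:wait,S:car5-GO,W:wait | queues: N=0 E=0 S=0 W=0

N: empty
E: empty
S: empty
W: empty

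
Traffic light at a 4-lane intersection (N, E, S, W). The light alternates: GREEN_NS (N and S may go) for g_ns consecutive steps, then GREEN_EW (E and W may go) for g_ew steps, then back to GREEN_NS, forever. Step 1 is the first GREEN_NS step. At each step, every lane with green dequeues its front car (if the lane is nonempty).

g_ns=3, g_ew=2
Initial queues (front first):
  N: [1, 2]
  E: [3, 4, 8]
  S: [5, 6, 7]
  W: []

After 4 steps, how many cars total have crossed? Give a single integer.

Answer: 6

Derivation:
Step 1 [NS]: N:car1-GO,E:wait,S:car5-GO,W:wait | queues: N=1 E=3 S=2 W=0
Step 2 [NS]: N:car2-GO,E:wait,S:car6-GO,W:wait | queues: N=0 E=3 S=1 W=0
Step 3 [NS]: N:empty,E:wait,S:car7-GO,W:wait | queues: N=0 E=3 S=0 W=0
Step 4 [EW]: N:wait,E:car3-GO,S:wait,W:empty | queues: N=0 E=2 S=0 W=0
Cars crossed by step 4: 6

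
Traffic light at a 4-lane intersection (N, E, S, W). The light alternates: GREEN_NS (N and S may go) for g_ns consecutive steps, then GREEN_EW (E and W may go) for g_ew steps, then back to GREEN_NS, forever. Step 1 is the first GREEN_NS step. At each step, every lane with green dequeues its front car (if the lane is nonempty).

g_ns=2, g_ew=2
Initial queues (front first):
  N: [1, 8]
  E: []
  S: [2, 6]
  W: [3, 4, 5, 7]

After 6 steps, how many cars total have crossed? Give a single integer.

Answer: 6

Derivation:
Step 1 [NS]: N:car1-GO,E:wait,S:car2-GO,W:wait | queues: N=1 E=0 S=1 W=4
Step 2 [NS]: N:car8-GO,E:wait,S:car6-GO,W:wait | queues: N=0 E=0 S=0 W=4
Step 3 [EW]: N:wait,E:empty,S:wait,W:car3-GO | queues: N=0 E=0 S=0 W=3
Step 4 [EW]: N:wait,E:empty,S:wait,W:car4-GO | queues: N=0 E=0 S=0 W=2
Step 5 [NS]: N:empty,E:wait,S:empty,W:wait | queues: N=0 E=0 S=0 W=2
Step 6 [NS]: N:empty,E:wait,S:empty,W:wait | queues: N=0 E=0 S=0 W=2
Cars crossed by step 6: 6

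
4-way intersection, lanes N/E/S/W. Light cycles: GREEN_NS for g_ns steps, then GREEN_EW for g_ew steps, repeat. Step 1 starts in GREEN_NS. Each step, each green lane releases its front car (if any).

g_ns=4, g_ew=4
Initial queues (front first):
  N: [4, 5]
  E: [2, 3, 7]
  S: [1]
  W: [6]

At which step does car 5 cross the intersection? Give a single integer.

Step 1 [NS]: N:car4-GO,E:wait,S:car1-GO,W:wait | queues: N=1 E=3 S=0 W=1
Step 2 [NS]: N:car5-GO,E:wait,S:empty,W:wait | queues: N=0 E=3 S=0 W=1
Step 3 [NS]: N:empty,E:wait,S:empty,W:wait | queues: N=0 E=3 S=0 W=1
Step 4 [NS]: N:empty,E:wait,S:empty,W:wait | queues: N=0 E=3 S=0 W=1
Step 5 [EW]: N:wait,E:car2-GO,S:wait,W:car6-GO | queues: N=0 E=2 S=0 W=0
Step 6 [EW]: N:wait,E:car3-GO,S:wait,W:empty | queues: N=0 E=1 S=0 W=0
Step 7 [EW]: N:wait,E:car7-GO,S:wait,W:empty | queues: N=0 E=0 S=0 W=0
Car 5 crosses at step 2

2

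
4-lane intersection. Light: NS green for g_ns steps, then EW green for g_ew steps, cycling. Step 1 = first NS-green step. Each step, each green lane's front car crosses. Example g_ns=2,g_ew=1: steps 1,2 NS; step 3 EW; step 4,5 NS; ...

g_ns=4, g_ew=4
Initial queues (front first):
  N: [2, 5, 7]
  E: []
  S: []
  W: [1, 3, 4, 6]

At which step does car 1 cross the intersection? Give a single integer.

Step 1 [NS]: N:car2-GO,E:wait,S:empty,W:wait | queues: N=2 E=0 S=0 W=4
Step 2 [NS]: N:car5-GO,E:wait,S:empty,W:wait | queues: N=1 E=0 S=0 W=4
Step 3 [NS]: N:car7-GO,E:wait,S:empty,W:wait | queues: N=0 E=0 S=0 W=4
Step 4 [NS]: N:empty,E:wait,S:empty,W:wait | queues: N=0 E=0 S=0 W=4
Step 5 [EW]: N:wait,E:empty,S:wait,W:car1-GO | queues: N=0 E=0 S=0 W=3
Step 6 [EW]: N:wait,E:empty,S:wait,W:car3-GO | queues: N=0 E=0 S=0 W=2
Step 7 [EW]: N:wait,E:empty,S:wait,W:car4-GO | queues: N=0 E=0 S=0 W=1
Step 8 [EW]: N:wait,E:empty,S:wait,W:car6-GO | queues: N=0 E=0 S=0 W=0
Car 1 crosses at step 5

5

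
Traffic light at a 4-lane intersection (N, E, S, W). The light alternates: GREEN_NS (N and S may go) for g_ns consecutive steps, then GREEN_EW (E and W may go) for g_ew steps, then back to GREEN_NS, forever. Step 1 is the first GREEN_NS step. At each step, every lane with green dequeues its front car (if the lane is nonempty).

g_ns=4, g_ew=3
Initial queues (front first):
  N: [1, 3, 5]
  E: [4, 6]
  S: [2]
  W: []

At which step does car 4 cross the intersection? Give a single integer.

Step 1 [NS]: N:car1-GO,E:wait,S:car2-GO,W:wait | queues: N=2 E=2 S=0 W=0
Step 2 [NS]: N:car3-GO,E:wait,S:empty,W:wait | queues: N=1 E=2 S=0 W=0
Step 3 [NS]: N:car5-GO,E:wait,S:empty,W:wait | queues: N=0 E=2 S=0 W=0
Step 4 [NS]: N:empty,E:wait,S:empty,W:wait | queues: N=0 E=2 S=0 W=0
Step 5 [EW]: N:wait,E:car4-GO,S:wait,W:empty | queues: N=0 E=1 S=0 W=0
Step 6 [EW]: N:wait,E:car6-GO,S:wait,W:empty | queues: N=0 E=0 S=0 W=0
Car 4 crosses at step 5

5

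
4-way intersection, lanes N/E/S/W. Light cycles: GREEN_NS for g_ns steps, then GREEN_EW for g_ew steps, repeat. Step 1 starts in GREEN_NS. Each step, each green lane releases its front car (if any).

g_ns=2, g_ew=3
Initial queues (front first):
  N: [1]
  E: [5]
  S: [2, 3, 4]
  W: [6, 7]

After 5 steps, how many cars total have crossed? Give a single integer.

Answer: 6

Derivation:
Step 1 [NS]: N:car1-GO,E:wait,S:car2-GO,W:wait | queues: N=0 E=1 S=2 W=2
Step 2 [NS]: N:empty,E:wait,S:car3-GO,W:wait | queues: N=0 E=1 S=1 W=2
Step 3 [EW]: N:wait,E:car5-GO,S:wait,W:car6-GO | queues: N=0 E=0 S=1 W=1
Step 4 [EW]: N:wait,E:empty,S:wait,W:car7-GO | queues: N=0 E=0 S=1 W=0
Step 5 [EW]: N:wait,E:empty,S:wait,W:empty | queues: N=0 E=0 S=1 W=0
Cars crossed by step 5: 6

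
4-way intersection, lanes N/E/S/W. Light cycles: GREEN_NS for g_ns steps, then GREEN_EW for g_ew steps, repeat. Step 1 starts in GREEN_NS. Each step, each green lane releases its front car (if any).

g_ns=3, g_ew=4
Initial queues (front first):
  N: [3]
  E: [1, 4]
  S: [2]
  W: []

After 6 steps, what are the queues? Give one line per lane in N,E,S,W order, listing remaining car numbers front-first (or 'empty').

Step 1 [NS]: N:car3-GO,E:wait,S:car2-GO,W:wait | queues: N=0 E=2 S=0 W=0
Step 2 [NS]: N:empty,E:wait,S:empty,W:wait | queues: N=0 E=2 S=0 W=0
Step 3 [NS]: N:empty,E:wait,S:empty,W:wait | queues: N=0 E=2 S=0 W=0
Step 4 [EW]: N:wait,E:car1-GO,S:wait,W:empty | queues: N=0 E=1 S=0 W=0
Step 5 [EW]: N:wait,E:car4-GO,S:wait,W:empty | queues: N=0 E=0 S=0 W=0

N: empty
E: empty
S: empty
W: empty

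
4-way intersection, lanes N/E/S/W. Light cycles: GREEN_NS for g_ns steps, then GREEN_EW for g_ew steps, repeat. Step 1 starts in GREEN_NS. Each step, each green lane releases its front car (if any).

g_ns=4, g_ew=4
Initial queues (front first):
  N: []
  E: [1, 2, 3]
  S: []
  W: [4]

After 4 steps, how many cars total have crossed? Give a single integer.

Answer: 0

Derivation:
Step 1 [NS]: N:empty,E:wait,S:empty,W:wait | queues: N=0 E=3 S=0 W=1
Step 2 [NS]: N:empty,E:wait,S:empty,W:wait | queues: N=0 E=3 S=0 W=1
Step 3 [NS]: N:empty,E:wait,S:empty,W:wait | queues: N=0 E=3 S=0 W=1
Step 4 [NS]: N:empty,E:wait,S:empty,W:wait | queues: N=0 E=3 S=0 W=1
Cars crossed by step 4: 0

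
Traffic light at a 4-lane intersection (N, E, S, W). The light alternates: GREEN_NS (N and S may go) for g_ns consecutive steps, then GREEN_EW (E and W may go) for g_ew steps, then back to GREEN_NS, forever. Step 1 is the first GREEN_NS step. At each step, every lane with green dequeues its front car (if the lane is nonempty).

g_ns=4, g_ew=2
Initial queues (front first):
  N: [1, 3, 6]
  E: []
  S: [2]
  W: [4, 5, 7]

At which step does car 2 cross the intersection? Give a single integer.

Step 1 [NS]: N:car1-GO,E:wait,S:car2-GO,W:wait | queues: N=2 E=0 S=0 W=3
Step 2 [NS]: N:car3-GO,E:wait,S:empty,W:wait | queues: N=1 E=0 S=0 W=3
Step 3 [NS]: N:car6-GO,E:wait,S:empty,W:wait | queues: N=0 E=0 S=0 W=3
Step 4 [NS]: N:empty,E:wait,S:empty,W:wait | queues: N=0 E=0 S=0 W=3
Step 5 [EW]: N:wait,E:empty,S:wait,W:car4-GO | queues: N=0 E=0 S=0 W=2
Step 6 [EW]: N:wait,E:empty,S:wait,W:car5-GO | queues: N=0 E=0 S=0 W=1
Step 7 [NS]: N:empty,E:wait,S:empty,W:wait | queues: N=0 E=0 S=0 W=1
Step 8 [NS]: N:empty,E:wait,S:empty,W:wait | queues: N=0 E=0 S=0 W=1
Step 9 [NS]: N:empty,E:wait,S:empty,W:wait | queues: N=0 E=0 S=0 W=1
Step 10 [NS]: N:empty,E:wait,S:empty,W:wait | queues: N=0 E=0 S=0 W=1
Step 11 [EW]: N:wait,E:empty,S:wait,W:car7-GO | queues: N=0 E=0 S=0 W=0
Car 2 crosses at step 1

1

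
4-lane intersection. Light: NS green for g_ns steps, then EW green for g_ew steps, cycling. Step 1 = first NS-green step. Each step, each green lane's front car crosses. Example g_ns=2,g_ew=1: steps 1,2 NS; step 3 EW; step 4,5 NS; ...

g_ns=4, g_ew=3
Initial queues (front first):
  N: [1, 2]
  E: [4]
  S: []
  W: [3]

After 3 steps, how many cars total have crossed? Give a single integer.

Step 1 [NS]: N:car1-GO,E:wait,S:empty,W:wait | queues: N=1 E=1 S=0 W=1
Step 2 [NS]: N:car2-GO,E:wait,S:empty,W:wait | queues: N=0 E=1 S=0 W=1
Step 3 [NS]: N:empty,E:wait,S:empty,W:wait | queues: N=0 E=1 S=0 W=1
Cars crossed by step 3: 2

Answer: 2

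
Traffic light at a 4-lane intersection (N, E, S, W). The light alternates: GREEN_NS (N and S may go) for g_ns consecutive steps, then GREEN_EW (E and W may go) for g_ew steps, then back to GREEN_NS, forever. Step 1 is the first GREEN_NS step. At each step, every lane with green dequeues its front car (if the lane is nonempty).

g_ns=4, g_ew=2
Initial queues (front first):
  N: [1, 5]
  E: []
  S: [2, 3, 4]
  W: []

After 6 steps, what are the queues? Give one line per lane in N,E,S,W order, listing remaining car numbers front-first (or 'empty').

Step 1 [NS]: N:car1-GO,E:wait,S:car2-GO,W:wait | queues: N=1 E=0 S=2 W=0
Step 2 [NS]: N:car5-GO,E:wait,S:car3-GO,W:wait | queues: N=0 E=0 S=1 W=0
Step 3 [NS]: N:empty,E:wait,S:car4-GO,W:wait | queues: N=0 E=0 S=0 W=0

N: empty
E: empty
S: empty
W: empty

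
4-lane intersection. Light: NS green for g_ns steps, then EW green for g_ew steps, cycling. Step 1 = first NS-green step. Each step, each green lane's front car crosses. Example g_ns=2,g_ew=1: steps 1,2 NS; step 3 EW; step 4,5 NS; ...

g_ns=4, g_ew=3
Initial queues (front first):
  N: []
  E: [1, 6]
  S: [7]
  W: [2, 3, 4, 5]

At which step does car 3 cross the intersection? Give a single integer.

Step 1 [NS]: N:empty,E:wait,S:car7-GO,W:wait | queues: N=0 E=2 S=0 W=4
Step 2 [NS]: N:empty,E:wait,S:empty,W:wait | queues: N=0 E=2 S=0 W=4
Step 3 [NS]: N:empty,E:wait,S:empty,W:wait | queues: N=0 E=2 S=0 W=4
Step 4 [NS]: N:empty,E:wait,S:empty,W:wait | queues: N=0 E=2 S=0 W=4
Step 5 [EW]: N:wait,E:car1-GO,S:wait,W:car2-GO | queues: N=0 E=1 S=0 W=3
Step 6 [EW]: N:wait,E:car6-GO,S:wait,W:car3-GO | queues: N=0 E=0 S=0 W=2
Step 7 [EW]: N:wait,E:empty,S:wait,W:car4-GO | queues: N=0 E=0 S=0 W=1
Step 8 [NS]: N:empty,E:wait,S:empty,W:wait | queues: N=0 E=0 S=0 W=1
Step 9 [NS]: N:empty,E:wait,S:empty,W:wait | queues: N=0 E=0 S=0 W=1
Step 10 [NS]: N:empty,E:wait,S:empty,W:wait | queues: N=0 E=0 S=0 W=1
Step 11 [NS]: N:empty,E:wait,S:empty,W:wait | queues: N=0 E=0 S=0 W=1
Step 12 [EW]: N:wait,E:empty,S:wait,W:car5-GO | queues: N=0 E=0 S=0 W=0
Car 3 crosses at step 6

6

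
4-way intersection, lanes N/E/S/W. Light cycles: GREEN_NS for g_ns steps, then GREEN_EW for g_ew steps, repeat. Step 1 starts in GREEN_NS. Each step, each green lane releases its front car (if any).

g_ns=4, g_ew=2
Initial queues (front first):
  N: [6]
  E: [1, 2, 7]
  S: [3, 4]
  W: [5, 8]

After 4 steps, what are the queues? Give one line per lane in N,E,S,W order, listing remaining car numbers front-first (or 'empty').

Step 1 [NS]: N:car6-GO,E:wait,S:car3-GO,W:wait | queues: N=0 E=3 S=1 W=2
Step 2 [NS]: N:empty,E:wait,S:car4-GO,W:wait | queues: N=0 E=3 S=0 W=2
Step 3 [NS]: N:empty,E:wait,S:empty,W:wait | queues: N=0 E=3 S=0 W=2
Step 4 [NS]: N:empty,E:wait,S:empty,W:wait | queues: N=0 E=3 S=0 W=2

N: empty
E: 1 2 7
S: empty
W: 5 8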